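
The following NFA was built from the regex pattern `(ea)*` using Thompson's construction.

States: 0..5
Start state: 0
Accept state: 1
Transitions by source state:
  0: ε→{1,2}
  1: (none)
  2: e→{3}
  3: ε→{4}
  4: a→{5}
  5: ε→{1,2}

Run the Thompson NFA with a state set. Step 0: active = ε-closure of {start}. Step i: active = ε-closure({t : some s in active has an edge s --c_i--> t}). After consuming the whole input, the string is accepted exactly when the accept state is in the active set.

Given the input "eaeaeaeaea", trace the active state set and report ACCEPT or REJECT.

S₀ = ε-closure({0}) = {0,1,2}
'e' @ 1: {3,4}
'a' @ 2: {1,2,5}  ✓accept
'e' @ 3: {3,4}
'a' @ 4: {1,2,5}  ✓accept
'e' @ 5: {3,4}
'a' @ 6: {1,2,5}  ✓accept
'e' @ 7: {3,4}
'a' @ 8: {1,2,5}  ✓accept
'e' @ 9: {3,4}
'a' @ 10: {1,2,5}  ✓accept
after full input: {1,2,5}  (accept=1 in)

Answer: ACCEPT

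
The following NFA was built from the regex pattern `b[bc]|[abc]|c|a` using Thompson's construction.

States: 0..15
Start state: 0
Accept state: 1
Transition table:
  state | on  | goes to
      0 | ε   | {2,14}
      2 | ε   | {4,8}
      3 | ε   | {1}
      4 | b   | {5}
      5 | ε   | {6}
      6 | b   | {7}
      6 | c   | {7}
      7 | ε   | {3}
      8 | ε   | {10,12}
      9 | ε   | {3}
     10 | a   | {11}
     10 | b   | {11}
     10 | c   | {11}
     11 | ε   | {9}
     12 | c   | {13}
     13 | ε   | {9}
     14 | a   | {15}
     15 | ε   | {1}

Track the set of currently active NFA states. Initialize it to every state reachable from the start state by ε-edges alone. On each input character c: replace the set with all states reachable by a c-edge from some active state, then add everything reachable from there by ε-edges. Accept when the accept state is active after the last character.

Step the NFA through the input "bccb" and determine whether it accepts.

S₀ = ε-closure({0}) = {0,2,4,8,10,12,14}
'b' @ 1: {1,3,5,6,9,11}  (accept∈set)
'c' @ 2: {1,3,7}  (accept∈set)
'c' @ 3: {}  — state set empty
rest 'b' ignored (set empty)
end set {} — state 1 not in

Answer: REJECT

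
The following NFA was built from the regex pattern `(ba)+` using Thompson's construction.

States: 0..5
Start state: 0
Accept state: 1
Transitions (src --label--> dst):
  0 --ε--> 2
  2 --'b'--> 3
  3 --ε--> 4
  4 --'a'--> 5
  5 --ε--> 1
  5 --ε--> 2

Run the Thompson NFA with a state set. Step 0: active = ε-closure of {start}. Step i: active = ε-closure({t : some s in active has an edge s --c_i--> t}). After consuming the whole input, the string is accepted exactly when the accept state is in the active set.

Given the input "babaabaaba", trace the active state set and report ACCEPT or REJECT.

S₀ = ε-closure({0}) = {0,2}
'b' @ 1: {3,4}
'a' @ 2: {1,2,5}  (accept∈set)
'b' @ 3: {3,4}
'a' @ 4: {1,2,5}  (accept∈set)
'a' @ 5: {}  — dead — no transitions
rest 'baaba' ignored (set empty)
end set {} — state 1 not in

Answer: REJECT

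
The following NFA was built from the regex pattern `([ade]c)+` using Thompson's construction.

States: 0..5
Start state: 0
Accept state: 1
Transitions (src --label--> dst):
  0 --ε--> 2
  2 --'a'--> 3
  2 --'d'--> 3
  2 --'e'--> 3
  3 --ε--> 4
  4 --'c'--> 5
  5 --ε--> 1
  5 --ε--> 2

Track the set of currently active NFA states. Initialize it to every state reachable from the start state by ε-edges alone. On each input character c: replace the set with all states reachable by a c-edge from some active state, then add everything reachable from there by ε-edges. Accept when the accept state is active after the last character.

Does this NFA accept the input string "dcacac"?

Answer: ACCEPT

Trace:
initial (ε-close {0}): {0,2}
'd' @ 1: {3,4}
'c' @ 2: {1,2,5}  [accepting]
'a' @ 3: {3,4}
'c' @ 4: {1,2,5}  [accepting]
'a' @ 5: {3,4}
'c' @ 6: {1,2,5}  [accepting]
final: {1,2,5}; accept 1 in set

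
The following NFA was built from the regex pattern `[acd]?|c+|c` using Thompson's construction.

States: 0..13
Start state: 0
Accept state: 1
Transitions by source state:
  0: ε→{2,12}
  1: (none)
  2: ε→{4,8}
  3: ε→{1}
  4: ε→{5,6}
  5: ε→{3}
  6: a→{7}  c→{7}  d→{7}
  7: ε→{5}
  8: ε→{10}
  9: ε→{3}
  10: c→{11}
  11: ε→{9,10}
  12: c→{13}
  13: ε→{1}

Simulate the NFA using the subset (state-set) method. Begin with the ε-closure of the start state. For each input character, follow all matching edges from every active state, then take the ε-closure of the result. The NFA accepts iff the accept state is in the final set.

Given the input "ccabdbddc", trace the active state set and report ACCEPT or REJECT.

Answer: REJECT

Steps:
initial (ε-close {0}): {0,1,2,3,4,5,6,8,10,12}
'c' @ 1: {1,3,5,7,9,10,11,13}  [accepting]
'c' @ 2: {1,3,9,10,11}  [accepting]
'a' @ 3: {}  — dead — no transitions
rest 'bdbddc' ignored (set empty)
end set {} — state 1 not in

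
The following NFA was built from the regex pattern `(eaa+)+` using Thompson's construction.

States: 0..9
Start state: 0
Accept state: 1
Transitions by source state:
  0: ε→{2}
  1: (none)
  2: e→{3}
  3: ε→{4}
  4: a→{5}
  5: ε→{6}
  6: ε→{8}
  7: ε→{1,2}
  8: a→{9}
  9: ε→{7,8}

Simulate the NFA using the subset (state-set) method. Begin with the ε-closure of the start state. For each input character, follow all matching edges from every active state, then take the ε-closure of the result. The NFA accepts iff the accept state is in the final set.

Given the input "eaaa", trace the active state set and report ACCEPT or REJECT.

Answer: ACCEPT

Steps:
start: ε-closure({0}) = {0,2}
'e' @ 1: {3,4}
'a' @ 2: {5,6,8}
'a' @ 3: {1,2,7,8,9}  [accepting]
'a' @ 4: {1,2,7,8,9}  [accepting]
end set {1,2,7,8,9} — state 1 in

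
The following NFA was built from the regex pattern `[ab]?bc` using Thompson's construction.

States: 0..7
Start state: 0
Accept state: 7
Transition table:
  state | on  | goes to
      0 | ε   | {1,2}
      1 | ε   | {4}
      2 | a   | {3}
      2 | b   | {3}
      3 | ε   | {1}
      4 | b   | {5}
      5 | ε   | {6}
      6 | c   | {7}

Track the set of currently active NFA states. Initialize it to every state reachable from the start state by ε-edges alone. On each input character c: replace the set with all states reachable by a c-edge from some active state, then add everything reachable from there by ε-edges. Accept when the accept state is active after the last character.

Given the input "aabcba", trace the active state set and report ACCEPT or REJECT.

S₀ = ε-closure({0}) = {0,1,2,4}
'a' @ 1: {1,3,4}
'a' @ 2: {}  — state set empty
rest 'bcba' ignored (set empty)
after full input: {}  (accept=7 not in)

Answer: REJECT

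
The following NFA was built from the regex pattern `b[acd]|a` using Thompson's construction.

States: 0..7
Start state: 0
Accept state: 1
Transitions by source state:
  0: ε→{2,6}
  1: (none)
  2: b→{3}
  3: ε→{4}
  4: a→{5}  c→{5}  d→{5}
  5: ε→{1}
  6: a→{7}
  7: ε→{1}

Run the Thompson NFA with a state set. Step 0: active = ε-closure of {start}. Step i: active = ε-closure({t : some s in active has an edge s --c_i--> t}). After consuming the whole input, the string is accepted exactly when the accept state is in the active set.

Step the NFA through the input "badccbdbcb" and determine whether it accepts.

S₀ = ε-closure({0}) = {0,2,6}
'b' @ 1: {3,4}
'a' @ 2: {1,5}  ✓accept
'd' @ 3: {}  — state set empty
rest 'ccbdbcb' ignored (set empty)
after full input: {}  (accept=1 not in)

Answer: REJECT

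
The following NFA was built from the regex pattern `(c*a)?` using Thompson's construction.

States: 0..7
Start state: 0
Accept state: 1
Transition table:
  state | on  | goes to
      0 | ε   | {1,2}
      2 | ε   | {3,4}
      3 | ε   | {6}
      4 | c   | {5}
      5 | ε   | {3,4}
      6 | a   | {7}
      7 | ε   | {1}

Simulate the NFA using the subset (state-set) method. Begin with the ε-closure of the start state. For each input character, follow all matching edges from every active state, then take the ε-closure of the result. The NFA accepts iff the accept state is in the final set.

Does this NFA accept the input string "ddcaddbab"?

Answer: REJECT

Steps:
S₀ = ε-closure({0}) = {0,1,2,3,4,6}
'd' @ 1: {}  — state set empty
rest 'dcaddbab' ignored (set empty)
end set {} — state 1 not in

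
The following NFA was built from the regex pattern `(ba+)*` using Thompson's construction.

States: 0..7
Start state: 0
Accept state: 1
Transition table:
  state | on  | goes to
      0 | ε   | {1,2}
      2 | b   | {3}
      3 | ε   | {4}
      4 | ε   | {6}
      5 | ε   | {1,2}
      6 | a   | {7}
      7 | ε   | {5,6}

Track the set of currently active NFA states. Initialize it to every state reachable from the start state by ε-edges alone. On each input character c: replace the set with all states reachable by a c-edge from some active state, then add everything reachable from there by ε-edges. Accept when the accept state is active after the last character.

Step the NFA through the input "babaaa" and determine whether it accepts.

S₀ = ε-closure({0}) = {0,1,2}
'b' @ 1: {3,4,6}
'a' @ 2: {1,2,5,6,7}  (accept∈set)
'b' @ 3: {3,4,6}
'a' @ 4: {1,2,5,6,7}  (accept∈set)
'a' @ 5: {1,2,5,6,7}  (accept∈set)
'a' @ 6: {1,2,5,6,7}  (accept∈set)
final: {1,2,5,6,7}; accept 1 in set

Answer: ACCEPT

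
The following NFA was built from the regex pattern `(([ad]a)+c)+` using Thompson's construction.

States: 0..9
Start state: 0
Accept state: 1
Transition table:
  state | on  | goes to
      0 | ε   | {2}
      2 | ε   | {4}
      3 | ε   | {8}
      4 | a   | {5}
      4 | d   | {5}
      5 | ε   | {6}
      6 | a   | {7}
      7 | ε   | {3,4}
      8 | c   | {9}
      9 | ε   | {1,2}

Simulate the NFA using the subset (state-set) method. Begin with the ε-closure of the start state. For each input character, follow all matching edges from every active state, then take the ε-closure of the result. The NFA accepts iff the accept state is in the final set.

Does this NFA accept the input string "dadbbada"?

Answer: REJECT

Derivation:
start: ε-closure({0}) = {0,2,4}
'd' @ 1: {5,6}
'a' @ 2: {3,4,7,8}
'd' @ 3: {5,6}
'b' @ 4: {}  — dead — no transitions
rest 'bada' ignored (set empty)
after full input: {}  (accept=1 not in)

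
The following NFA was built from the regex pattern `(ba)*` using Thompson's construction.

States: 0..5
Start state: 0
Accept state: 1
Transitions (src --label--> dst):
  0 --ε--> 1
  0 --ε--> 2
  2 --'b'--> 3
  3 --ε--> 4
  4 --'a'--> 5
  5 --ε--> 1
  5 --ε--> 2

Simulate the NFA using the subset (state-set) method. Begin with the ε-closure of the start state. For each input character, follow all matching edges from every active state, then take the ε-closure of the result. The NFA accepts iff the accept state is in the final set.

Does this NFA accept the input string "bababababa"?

initial (ε-close {0}): {0,1,2}
'b' @ 1: {3,4}
'a' @ 2: {1,2,5}  [accepting]
'b' @ 3: {3,4}
'a' @ 4: {1,2,5}  [accepting]
'b' @ 5: {3,4}
'a' @ 6: {1,2,5}  [accepting]
'b' @ 7: {3,4}
'a' @ 8: {1,2,5}  [accepting]
'b' @ 9: {3,4}
'a' @ 10: {1,2,5}  [accepting]
final: {1,2,5}; accept 1 in set

Answer: ACCEPT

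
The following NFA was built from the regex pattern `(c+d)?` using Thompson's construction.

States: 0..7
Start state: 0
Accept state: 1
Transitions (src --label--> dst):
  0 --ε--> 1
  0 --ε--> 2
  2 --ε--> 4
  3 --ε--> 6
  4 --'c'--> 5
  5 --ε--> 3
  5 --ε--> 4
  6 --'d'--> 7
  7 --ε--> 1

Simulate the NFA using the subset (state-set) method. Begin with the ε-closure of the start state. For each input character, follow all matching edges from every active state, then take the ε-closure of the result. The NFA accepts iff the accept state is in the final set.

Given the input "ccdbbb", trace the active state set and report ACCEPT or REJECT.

Answer: REJECT

Derivation:
S₀ = ε-closure({0}) = {0,1,2,4}
'c' @ 1: {3,4,5,6}
'c' @ 2: {3,4,5,6}
'd' @ 3: {1,7}  ✓accept
'b' @ 4: {}  — no active states
rest 'bb' ignored (set empty)
after full input: {}  (accept=1 not in)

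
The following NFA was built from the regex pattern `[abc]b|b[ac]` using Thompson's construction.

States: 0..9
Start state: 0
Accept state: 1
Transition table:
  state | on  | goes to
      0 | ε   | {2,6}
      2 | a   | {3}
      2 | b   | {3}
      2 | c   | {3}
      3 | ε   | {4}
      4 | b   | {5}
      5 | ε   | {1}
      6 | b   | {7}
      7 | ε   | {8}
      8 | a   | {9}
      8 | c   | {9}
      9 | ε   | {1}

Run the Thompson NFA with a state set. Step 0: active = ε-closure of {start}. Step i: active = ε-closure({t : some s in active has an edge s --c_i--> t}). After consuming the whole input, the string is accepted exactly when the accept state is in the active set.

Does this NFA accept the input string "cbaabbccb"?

start: ε-closure({0}) = {0,2,6}
'c' @ 1: {3,4}
'b' @ 2: {1,5}  (accept∈set)
'a' @ 3: {}  — no active states
rest 'abbccb' ignored (set empty)
end set {} — state 1 not in

Answer: REJECT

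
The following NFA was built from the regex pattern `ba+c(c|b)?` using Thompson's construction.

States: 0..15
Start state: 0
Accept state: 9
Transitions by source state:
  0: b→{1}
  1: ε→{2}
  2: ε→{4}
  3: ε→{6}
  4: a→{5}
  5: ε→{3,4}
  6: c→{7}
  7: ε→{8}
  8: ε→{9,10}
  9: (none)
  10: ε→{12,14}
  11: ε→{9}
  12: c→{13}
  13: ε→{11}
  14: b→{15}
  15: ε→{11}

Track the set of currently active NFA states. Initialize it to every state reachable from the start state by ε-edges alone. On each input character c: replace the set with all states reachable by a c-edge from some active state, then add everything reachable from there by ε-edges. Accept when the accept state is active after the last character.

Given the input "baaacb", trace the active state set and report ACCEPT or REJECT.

Answer: ACCEPT

Trace:
start: ε-closure({0}) = {0}
'b' @ 1: {1,2,4}
'a' @ 2: {3,4,5,6}
'a' @ 3: {3,4,5,6}
'a' @ 4: {3,4,5,6}
'c' @ 5: {7,8,9,10,12,14}  (accept∈set)
'b' @ 6: {9,11,15}  (accept∈set)
final: {9,11,15}; accept 9 in set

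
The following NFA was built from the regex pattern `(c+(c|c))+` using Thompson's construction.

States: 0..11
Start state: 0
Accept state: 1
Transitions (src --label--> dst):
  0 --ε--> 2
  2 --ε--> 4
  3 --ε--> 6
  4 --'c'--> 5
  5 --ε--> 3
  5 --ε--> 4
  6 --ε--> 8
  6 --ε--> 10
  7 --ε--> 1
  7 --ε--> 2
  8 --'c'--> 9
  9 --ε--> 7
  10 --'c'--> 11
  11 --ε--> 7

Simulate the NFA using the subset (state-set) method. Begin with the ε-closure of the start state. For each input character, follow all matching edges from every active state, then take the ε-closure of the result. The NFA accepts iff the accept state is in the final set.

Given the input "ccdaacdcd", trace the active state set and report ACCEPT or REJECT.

Answer: REJECT

Steps:
initial (ε-close {0}): {0,2,4}
'c' @ 1: {3,4,5,6,8,10}
'c' @ 2: {1,2,3,4,5,6,7,8,9,10,11}  ✓accept
'd' @ 3: {}  — dead — no transitions
rest 'aacdcd' ignored (set empty)
after full input: {}  (accept=1 not in)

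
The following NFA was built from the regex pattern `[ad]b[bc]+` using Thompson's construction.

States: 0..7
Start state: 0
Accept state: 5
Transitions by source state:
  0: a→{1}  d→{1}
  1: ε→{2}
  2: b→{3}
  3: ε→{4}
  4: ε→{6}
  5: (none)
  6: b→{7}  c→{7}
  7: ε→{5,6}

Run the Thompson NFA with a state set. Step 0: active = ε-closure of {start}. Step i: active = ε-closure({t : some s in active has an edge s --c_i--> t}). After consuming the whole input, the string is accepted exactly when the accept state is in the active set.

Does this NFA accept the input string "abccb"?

Answer: ACCEPT

Steps:
start: ε-closure({0}) = {0}
'a' @ 1: {1,2}
'b' @ 2: {3,4,6}
'c' @ 3: {5,6,7}  ✓accept
'c' @ 4: {5,6,7}  ✓accept
'b' @ 5: {5,6,7}  ✓accept
final: {5,6,7}; accept 5 in set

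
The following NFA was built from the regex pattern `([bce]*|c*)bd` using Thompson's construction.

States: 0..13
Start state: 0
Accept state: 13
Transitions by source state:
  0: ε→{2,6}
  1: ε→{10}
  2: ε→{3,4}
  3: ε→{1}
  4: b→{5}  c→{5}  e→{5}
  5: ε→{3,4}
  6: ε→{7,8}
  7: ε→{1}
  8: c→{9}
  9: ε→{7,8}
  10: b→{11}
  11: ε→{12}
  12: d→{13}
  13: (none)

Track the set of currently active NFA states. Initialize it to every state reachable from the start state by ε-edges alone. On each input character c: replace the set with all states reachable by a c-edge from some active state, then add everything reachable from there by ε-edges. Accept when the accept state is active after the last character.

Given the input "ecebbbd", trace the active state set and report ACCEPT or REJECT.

Answer: ACCEPT

Derivation:
start: ε-closure({0}) = {0,1,2,3,4,6,7,8,10}
'e' @ 1: {1,3,4,5,10}
'c' @ 2: {1,3,4,5,10}
'e' @ 3: {1,3,4,5,10}
'b' @ 4: {1,3,4,5,10,11,12}
'b' @ 5: {1,3,4,5,10,11,12}
'b' @ 6: {1,3,4,5,10,11,12}
'd' @ 7: {13}  ✓accept
end set {13} — state 13 in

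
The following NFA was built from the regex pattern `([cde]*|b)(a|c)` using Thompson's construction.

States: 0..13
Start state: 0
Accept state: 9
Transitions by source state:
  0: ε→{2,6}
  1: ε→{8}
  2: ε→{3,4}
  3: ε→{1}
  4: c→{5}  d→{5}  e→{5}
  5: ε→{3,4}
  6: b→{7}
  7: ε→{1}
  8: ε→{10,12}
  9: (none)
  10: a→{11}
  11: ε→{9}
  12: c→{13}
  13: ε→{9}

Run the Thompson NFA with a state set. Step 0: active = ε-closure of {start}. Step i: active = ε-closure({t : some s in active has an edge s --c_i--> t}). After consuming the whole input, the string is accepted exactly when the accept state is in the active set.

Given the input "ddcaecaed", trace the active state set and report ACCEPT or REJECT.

initial (ε-close {0}): {0,1,2,3,4,6,8,10,12}
'd' @ 1: {1,3,4,5,8,10,12}
'd' @ 2: {1,3,4,5,8,10,12}
'c' @ 3: {1,3,4,5,8,9,10,12,13}  [accepting]
'a' @ 4: {9,11}  [accepting]
'e' @ 5: {}  — no active states
rest 'caed' ignored (set empty)
end set {} — state 9 not in

Answer: REJECT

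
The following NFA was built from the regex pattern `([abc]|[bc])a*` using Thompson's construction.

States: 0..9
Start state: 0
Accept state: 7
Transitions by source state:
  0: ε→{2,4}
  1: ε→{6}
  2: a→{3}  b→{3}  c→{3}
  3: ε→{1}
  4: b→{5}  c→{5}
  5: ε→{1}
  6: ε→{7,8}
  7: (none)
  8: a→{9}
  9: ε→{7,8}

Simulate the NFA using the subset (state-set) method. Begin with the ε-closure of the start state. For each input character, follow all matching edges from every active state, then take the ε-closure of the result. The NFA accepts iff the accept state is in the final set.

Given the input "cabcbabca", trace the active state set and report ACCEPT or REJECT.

S₀ = ε-closure({0}) = {0,2,4}
'c' @ 1: {1,3,5,6,7,8}  ✓accept
'a' @ 2: {7,8,9}  ✓accept
'b' @ 3: {}  — dead — no transitions
rest 'cbabca' ignored (set empty)
end set {} — state 7 not in

Answer: REJECT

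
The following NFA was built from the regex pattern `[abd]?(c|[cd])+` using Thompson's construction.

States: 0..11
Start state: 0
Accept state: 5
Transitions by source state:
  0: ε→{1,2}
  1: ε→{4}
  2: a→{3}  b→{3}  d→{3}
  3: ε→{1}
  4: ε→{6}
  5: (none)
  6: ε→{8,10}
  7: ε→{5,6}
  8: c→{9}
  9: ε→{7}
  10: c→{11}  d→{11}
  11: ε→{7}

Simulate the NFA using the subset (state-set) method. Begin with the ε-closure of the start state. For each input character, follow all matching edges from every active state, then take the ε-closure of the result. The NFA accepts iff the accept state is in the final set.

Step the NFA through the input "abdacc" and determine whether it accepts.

Answer: REJECT

Trace:
start: ε-closure({0}) = {0,1,2,4,6,8,10}
'a' @ 1: {1,3,4,6,8,10}
'b' @ 2: {}  — state set empty
rest 'dacc' ignored (set empty)
end set {} — state 5 not in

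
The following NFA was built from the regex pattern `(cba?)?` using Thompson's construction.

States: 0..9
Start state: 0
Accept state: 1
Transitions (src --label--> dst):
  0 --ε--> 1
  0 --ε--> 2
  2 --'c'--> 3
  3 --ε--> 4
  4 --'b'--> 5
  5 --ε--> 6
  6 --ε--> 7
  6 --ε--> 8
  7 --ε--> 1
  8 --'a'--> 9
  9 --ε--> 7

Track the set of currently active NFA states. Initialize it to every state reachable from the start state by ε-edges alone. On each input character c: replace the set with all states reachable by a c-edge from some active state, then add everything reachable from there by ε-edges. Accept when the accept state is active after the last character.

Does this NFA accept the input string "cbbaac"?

S₀ = ε-closure({0}) = {0,1,2}
'c' @ 1: {3,4}
'b' @ 2: {1,5,6,7,8}  [accepting]
'b' @ 3: {}  — state set empty
rest 'aac' ignored (set empty)
end set {} — state 1 not in

Answer: REJECT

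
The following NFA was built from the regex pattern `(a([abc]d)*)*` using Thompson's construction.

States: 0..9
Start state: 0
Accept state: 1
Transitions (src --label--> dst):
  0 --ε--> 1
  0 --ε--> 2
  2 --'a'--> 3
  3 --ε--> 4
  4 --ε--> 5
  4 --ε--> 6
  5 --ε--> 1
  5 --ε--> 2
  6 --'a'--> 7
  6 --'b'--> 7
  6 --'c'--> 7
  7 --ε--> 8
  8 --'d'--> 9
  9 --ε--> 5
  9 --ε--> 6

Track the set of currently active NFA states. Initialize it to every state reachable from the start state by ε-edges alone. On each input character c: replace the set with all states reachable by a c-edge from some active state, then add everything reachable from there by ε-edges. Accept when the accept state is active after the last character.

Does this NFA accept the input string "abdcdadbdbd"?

S₀ = ε-closure({0}) = {0,1,2}
'a' @ 1: {1,2,3,4,5,6}  (accept∈set)
'b' @ 2: {7,8}
'd' @ 3: {1,2,5,6,9}  (accept∈set)
'c' @ 4: {7,8}
'd' @ 5: {1,2,5,6,9}  (accept∈set)
'a' @ 6: {1,2,3,4,5,6,7,8}  (accept∈set)
'd' @ 7: {1,2,5,6,9}  (accept∈set)
'b' @ 8: {7,8}
'd' @ 9: {1,2,5,6,9}  (accept∈set)
'b' @ 10: {7,8}
'd' @ 11: {1,2,5,6,9}  (accept∈set)
after full input: {1,2,5,6,9}  (accept=1 in)

Answer: ACCEPT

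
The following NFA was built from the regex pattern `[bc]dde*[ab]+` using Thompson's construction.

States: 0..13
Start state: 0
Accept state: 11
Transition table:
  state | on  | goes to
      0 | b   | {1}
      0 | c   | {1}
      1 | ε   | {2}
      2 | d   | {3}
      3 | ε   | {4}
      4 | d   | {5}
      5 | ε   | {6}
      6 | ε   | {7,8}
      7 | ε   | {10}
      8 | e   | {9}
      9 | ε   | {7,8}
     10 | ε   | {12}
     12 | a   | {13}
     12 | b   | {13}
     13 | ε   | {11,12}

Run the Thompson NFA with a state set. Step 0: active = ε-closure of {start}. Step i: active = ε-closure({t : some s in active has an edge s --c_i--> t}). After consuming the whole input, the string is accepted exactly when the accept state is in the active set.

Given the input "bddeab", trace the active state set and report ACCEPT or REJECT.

start: ε-closure({0}) = {0}
'b' @ 1: {1,2}
'd' @ 2: {3,4}
'd' @ 3: {5,6,7,8,10,12}
'e' @ 4: {7,8,9,10,12}
'a' @ 5: {11,12,13}  ✓accept
'b' @ 6: {11,12,13}  ✓accept
final: {11,12,13}; accept 11 in set

Answer: ACCEPT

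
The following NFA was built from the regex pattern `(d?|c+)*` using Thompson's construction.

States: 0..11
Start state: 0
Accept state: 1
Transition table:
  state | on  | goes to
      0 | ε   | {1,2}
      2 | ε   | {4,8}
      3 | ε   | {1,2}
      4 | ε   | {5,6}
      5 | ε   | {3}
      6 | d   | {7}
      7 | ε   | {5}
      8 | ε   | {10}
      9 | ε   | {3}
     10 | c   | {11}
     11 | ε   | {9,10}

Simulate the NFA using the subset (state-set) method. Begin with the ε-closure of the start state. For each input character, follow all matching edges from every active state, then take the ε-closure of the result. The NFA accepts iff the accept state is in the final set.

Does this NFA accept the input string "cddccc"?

S₀ = ε-closure({0}) = {0,1,2,3,4,5,6,8,10}
'c' @ 1: {1,2,3,4,5,6,8,9,10,11}  ✓accept
'd' @ 2: {1,2,3,4,5,6,7,8,10}  ✓accept
'd' @ 3: {1,2,3,4,5,6,7,8,10}  ✓accept
'c' @ 4: {1,2,3,4,5,6,8,9,10,11}  ✓accept
'c' @ 5: {1,2,3,4,5,6,8,9,10,11}  ✓accept
'c' @ 6: {1,2,3,4,5,6,8,9,10,11}  ✓accept
final: {1,2,3,4,5,6,8,9,10,11}; accept 1 in set

Answer: ACCEPT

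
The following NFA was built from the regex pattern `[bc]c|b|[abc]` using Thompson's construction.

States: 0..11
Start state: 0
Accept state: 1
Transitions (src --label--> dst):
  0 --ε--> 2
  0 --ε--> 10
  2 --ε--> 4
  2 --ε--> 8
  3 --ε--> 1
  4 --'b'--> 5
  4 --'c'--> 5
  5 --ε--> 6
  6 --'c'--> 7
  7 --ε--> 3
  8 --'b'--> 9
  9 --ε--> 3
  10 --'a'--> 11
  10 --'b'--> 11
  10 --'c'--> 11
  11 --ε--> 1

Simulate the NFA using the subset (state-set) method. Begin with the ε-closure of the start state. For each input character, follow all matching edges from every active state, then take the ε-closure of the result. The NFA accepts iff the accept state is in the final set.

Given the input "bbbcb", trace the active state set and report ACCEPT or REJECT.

Answer: REJECT

Derivation:
start: ε-closure({0}) = {0,2,4,8,10}
'b' @ 1: {1,3,5,6,9,11}  ✓accept
'b' @ 2: {}  — state set empty
rest 'bcb' ignored (set empty)
final: {}; accept 1 not in set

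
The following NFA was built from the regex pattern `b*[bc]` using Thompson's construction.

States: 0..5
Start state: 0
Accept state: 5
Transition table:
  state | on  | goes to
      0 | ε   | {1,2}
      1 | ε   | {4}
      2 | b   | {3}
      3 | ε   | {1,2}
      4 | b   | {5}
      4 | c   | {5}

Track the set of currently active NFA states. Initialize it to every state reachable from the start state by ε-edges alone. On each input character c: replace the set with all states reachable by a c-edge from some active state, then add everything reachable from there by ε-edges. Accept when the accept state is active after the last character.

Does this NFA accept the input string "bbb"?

Answer: ACCEPT

Trace:
initial (ε-close {0}): {0,1,2,4}
'b' @ 1: {1,2,3,4,5}  (accept∈set)
'b' @ 2: {1,2,3,4,5}  (accept∈set)
'b' @ 3: {1,2,3,4,5}  (accept∈set)
after full input: {1,2,3,4,5}  (accept=5 in)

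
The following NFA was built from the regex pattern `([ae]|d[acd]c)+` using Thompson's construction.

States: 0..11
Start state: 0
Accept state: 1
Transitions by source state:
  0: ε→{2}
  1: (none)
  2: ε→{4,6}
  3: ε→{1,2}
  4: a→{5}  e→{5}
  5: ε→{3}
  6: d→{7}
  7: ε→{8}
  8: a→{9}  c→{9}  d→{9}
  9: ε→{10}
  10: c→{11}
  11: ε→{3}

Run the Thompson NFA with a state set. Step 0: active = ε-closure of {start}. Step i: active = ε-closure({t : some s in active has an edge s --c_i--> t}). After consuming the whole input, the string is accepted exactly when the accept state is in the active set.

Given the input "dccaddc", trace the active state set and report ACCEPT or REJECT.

Answer: ACCEPT

Derivation:
start: ε-closure({0}) = {0,2,4,6}
'd' @ 1: {7,8}
'c' @ 2: {9,10}
'c' @ 3: {1,2,3,4,6,11}  ✓accept
'a' @ 4: {1,2,3,4,5,6}  ✓accept
'd' @ 5: {7,8}
'd' @ 6: {9,10}
'c' @ 7: {1,2,3,4,6,11}  ✓accept
after full input: {1,2,3,4,6,11}  (accept=1 in)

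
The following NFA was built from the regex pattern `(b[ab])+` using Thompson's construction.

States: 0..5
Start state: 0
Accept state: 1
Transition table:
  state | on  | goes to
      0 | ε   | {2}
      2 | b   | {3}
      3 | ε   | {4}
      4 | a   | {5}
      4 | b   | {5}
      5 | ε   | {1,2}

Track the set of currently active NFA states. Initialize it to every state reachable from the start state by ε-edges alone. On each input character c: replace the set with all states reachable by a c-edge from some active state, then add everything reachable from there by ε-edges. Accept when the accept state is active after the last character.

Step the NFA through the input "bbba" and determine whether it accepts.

S₀ = ε-closure({0}) = {0,2}
'b' @ 1: {3,4}
'b' @ 2: {1,2,5}  (accept∈set)
'b' @ 3: {3,4}
'a' @ 4: {1,2,5}  (accept∈set)
final: {1,2,5}; accept 1 in set

Answer: ACCEPT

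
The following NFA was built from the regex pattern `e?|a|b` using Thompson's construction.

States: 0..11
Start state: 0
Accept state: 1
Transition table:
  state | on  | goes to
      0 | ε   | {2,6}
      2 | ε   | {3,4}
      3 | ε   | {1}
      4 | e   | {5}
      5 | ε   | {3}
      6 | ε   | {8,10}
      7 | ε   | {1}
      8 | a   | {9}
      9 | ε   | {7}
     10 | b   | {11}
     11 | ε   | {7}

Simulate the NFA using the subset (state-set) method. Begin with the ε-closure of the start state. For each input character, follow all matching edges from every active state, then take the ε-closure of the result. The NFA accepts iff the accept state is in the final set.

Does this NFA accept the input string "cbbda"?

Answer: REJECT

Steps:
start: ε-closure({0}) = {0,1,2,3,4,6,8,10}
'c' @ 1: {}  — no active states
rest 'bbda' ignored (set empty)
end set {} — state 1 not in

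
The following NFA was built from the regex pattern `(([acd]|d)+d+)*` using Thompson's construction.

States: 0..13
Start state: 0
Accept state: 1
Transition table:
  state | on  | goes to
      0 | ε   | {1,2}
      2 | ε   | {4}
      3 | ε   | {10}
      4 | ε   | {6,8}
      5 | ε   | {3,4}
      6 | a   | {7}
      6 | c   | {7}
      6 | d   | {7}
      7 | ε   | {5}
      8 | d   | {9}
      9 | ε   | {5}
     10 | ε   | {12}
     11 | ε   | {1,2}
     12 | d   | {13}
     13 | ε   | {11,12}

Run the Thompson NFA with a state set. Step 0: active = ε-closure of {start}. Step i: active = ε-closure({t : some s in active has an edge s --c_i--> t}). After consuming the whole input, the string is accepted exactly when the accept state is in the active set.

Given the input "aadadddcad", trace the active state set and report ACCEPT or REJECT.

start: ε-closure({0}) = {0,1,2,4,6,8}
'a' @ 1: {3,4,5,6,7,8,10,12}
'a' @ 2: {3,4,5,6,7,8,10,12}
'd' @ 3: {1,2,3,4,5,6,7,8,9,10,11,12,13}  ✓accept
'a' @ 4: {3,4,5,6,7,8,10,12}
'd' @ 5: {1,2,3,4,5,6,7,8,9,10,11,12,13}  ✓accept
'd' @ 6: {1,2,3,4,5,6,7,8,9,10,11,12,13}  ✓accept
'd' @ 7: {1,2,3,4,5,6,7,8,9,10,11,12,13}  ✓accept
'c' @ 8: {3,4,5,6,7,8,10,12}
'a' @ 9: {3,4,5,6,7,8,10,12}
'd' @ 10: {1,2,3,4,5,6,7,8,9,10,11,12,13}  ✓accept
end set {1,2,3,4,5,6,7,8,9,10,11,12,13} — state 1 in

Answer: ACCEPT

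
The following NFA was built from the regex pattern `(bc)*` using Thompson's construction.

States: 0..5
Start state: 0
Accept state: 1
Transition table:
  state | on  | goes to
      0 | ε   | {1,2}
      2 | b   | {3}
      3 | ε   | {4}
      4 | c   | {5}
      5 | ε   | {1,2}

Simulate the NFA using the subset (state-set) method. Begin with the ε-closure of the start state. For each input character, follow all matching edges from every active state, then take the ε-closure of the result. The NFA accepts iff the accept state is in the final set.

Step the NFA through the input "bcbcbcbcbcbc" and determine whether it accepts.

start: ε-closure({0}) = {0,1,2}
'b' @ 1: {3,4}
'c' @ 2: {1,2,5}  [accepting]
'b' @ 3: {3,4}
'c' @ 4: {1,2,5}  [accepting]
'b' @ 5: {3,4}
'c' @ 6: {1,2,5}  [accepting]
'b' @ 7: {3,4}
'c' @ 8: {1,2,5}  [accepting]
'b' @ 9: {3,4}
'c' @ 10: {1,2,5}  [accepting]
'b' @ 11: {3,4}
'c' @ 12: {1,2,5}  [accepting]
end set {1,2,5} — state 1 in

Answer: ACCEPT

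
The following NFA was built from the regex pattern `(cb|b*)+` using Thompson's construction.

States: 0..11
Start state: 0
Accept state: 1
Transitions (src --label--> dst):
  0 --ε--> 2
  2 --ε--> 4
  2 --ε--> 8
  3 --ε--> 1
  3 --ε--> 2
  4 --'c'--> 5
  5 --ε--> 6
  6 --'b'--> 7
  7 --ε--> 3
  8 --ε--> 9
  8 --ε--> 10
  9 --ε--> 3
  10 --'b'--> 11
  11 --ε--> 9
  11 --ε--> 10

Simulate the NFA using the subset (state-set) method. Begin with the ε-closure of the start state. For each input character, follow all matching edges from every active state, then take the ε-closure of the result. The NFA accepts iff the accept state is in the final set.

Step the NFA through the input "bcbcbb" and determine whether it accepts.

start: ε-closure({0}) = {0,1,2,3,4,8,9,10}
'b' @ 1: {1,2,3,4,8,9,10,11}  [accepting]
'c' @ 2: {5,6}
'b' @ 3: {1,2,3,4,7,8,9,10}  [accepting]
'c' @ 4: {5,6}
'b' @ 5: {1,2,3,4,7,8,9,10}  [accepting]
'b' @ 6: {1,2,3,4,8,9,10,11}  [accepting]
after full input: {1,2,3,4,8,9,10,11}  (accept=1 in)

Answer: ACCEPT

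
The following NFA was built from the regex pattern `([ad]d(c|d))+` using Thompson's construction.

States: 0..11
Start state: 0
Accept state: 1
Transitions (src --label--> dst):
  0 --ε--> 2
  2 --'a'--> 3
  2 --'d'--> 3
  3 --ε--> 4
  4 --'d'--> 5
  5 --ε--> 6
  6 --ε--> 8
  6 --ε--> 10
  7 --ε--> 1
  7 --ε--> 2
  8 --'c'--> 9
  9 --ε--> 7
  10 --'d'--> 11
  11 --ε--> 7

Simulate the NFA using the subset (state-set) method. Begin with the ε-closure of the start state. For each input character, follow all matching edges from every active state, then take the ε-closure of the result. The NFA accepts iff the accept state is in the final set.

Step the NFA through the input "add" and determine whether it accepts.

Answer: ACCEPT

Derivation:
start: ε-closure({0}) = {0,2}
'a' @ 1: {3,4}
'd' @ 2: {5,6,8,10}
'd' @ 3: {1,2,7,11}  (accept∈set)
final: {1,2,7,11}; accept 1 in set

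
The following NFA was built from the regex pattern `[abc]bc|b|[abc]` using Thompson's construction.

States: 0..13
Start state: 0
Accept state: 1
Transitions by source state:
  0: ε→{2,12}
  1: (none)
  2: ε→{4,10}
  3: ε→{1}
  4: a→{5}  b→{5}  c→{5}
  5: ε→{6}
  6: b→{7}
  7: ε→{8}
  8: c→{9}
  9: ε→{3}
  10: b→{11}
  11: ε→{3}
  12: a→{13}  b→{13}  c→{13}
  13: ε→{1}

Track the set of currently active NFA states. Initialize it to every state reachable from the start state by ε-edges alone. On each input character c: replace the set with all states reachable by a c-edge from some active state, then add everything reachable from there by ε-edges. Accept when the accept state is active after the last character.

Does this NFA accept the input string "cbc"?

Answer: ACCEPT

Trace:
initial (ε-close {0}): {0,2,4,10,12}
'c' @ 1: {1,5,6,13}  [accepting]
'b' @ 2: {7,8}
'c' @ 3: {1,3,9}  [accepting]
end set {1,3,9} — state 1 in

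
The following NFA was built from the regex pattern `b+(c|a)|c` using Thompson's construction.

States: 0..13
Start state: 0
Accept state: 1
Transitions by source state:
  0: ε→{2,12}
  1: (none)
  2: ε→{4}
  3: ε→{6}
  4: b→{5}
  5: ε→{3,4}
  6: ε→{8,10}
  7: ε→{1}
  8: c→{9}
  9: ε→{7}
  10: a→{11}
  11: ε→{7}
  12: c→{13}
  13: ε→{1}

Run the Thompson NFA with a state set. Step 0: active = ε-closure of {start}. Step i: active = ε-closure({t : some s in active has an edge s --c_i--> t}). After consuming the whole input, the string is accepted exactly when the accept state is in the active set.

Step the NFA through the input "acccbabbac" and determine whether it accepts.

start: ε-closure({0}) = {0,2,4,12}
'a' @ 1: {}  — no active states
rest 'cccbabbac' ignored (set empty)
end set {} — state 1 not in

Answer: REJECT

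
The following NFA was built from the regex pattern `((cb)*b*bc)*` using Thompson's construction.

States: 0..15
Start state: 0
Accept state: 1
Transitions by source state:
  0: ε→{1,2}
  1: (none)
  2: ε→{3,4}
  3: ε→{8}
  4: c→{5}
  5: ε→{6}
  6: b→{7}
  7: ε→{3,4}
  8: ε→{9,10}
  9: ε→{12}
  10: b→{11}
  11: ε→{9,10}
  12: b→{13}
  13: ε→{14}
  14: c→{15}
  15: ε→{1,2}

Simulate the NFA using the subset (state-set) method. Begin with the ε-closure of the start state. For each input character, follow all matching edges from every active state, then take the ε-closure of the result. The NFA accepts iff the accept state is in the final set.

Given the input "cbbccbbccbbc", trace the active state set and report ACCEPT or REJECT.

Answer: ACCEPT

Trace:
initial (ε-close {0}): {0,1,2,3,4,8,9,10,12}
'c' @ 1: {5,6}
'b' @ 2: {3,4,7,8,9,10,12}
'b' @ 3: {9,10,11,12,13,14}
'c' @ 4: {1,2,3,4,8,9,10,12,15}  [accepting]
'c' @ 5: {5,6}
'b' @ 6: {3,4,7,8,9,10,12}
'b' @ 7: {9,10,11,12,13,14}
'c' @ 8: {1,2,3,4,8,9,10,12,15}  [accepting]
'c' @ 9: {5,6}
'b' @ 10: {3,4,7,8,9,10,12}
'b' @ 11: {9,10,11,12,13,14}
'c' @ 12: {1,2,3,4,8,9,10,12,15}  [accepting]
end set {1,2,3,4,8,9,10,12,15} — state 1 in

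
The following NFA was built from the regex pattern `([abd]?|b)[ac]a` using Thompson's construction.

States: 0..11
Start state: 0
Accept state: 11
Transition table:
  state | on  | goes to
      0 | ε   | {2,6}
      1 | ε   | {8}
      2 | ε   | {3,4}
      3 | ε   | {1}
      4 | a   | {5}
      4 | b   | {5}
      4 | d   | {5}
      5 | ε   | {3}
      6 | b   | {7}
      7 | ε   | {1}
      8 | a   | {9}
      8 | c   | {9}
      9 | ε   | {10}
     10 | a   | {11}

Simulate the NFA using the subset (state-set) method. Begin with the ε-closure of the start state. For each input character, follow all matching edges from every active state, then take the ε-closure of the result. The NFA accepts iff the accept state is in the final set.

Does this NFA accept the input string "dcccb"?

initial (ε-close {0}): {0,1,2,3,4,6,8}
'd' @ 1: {1,3,5,8}
'c' @ 2: {9,10}
'c' @ 3: {}  — dead — no transitions
rest 'cb' ignored (set empty)
end set {} — state 11 not in

Answer: REJECT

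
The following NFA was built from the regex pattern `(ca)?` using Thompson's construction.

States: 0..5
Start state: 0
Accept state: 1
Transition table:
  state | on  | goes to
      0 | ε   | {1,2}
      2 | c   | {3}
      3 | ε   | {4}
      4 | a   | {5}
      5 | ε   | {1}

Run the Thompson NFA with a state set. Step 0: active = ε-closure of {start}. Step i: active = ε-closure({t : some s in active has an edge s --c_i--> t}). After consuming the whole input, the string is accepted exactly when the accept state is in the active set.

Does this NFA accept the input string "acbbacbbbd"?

start: ε-closure({0}) = {0,1,2}
'a' @ 1: {}  — no active states
rest 'cbbacbbbd' ignored (set empty)
end set {} — state 1 not in

Answer: REJECT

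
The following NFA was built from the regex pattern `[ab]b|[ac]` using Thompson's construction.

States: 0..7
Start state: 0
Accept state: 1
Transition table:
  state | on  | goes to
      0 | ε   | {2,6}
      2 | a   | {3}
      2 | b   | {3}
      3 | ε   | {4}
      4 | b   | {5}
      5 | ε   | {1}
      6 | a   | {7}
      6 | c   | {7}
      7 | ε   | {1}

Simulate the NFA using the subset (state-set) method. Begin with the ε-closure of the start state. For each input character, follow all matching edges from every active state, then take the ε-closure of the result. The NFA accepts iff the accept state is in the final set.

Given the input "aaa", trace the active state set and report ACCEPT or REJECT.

Answer: REJECT

Trace:
S₀ = ε-closure({0}) = {0,2,6}
'a' @ 1: {1,3,4,7}  (accept∈set)
'a' @ 2: {}  — no active states
rest 'a' ignored (set empty)
after full input: {}  (accept=1 not in)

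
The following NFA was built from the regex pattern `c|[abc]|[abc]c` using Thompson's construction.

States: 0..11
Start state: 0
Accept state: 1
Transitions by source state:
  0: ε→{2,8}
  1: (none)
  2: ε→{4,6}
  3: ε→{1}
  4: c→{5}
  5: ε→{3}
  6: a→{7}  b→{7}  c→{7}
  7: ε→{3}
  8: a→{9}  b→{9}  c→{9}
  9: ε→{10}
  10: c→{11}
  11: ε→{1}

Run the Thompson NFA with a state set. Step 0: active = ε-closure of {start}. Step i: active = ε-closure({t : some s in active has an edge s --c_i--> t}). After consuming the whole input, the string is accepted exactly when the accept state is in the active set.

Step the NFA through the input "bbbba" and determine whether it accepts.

start: ε-closure({0}) = {0,2,4,6,8}
'b' @ 1: {1,3,7,9,10}  ✓accept
'b' @ 2: {}  — dead — no transitions
rest 'bba' ignored (set empty)
end set {} — state 1 not in

Answer: REJECT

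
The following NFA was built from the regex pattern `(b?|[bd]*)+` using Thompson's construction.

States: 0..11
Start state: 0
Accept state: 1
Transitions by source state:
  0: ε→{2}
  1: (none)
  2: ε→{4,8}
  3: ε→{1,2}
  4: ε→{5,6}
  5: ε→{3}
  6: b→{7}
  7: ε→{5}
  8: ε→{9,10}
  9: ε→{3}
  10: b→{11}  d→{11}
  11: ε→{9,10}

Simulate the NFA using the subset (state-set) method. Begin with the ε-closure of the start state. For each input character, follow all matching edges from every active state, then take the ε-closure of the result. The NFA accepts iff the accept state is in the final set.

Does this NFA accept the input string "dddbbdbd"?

Answer: ACCEPT

Steps:
S₀ = ε-closure({0}) = {0,1,2,3,4,5,6,8,9,10}
'd' @ 1: {1,2,3,4,5,6,8,9,10,11}  [accepting]
'd' @ 2: {1,2,3,4,5,6,8,9,10,11}  [accepting]
'd' @ 3: {1,2,3,4,5,6,8,9,10,11}  [accepting]
'b' @ 4: {1,2,3,4,5,6,7,8,9,10,11}  [accepting]
'b' @ 5: {1,2,3,4,5,6,7,8,9,10,11}  [accepting]
'd' @ 6: {1,2,3,4,5,6,8,9,10,11}  [accepting]
'b' @ 7: {1,2,3,4,5,6,7,8,9,10,11}  [accepting]
'd' @ 8: {1,2,3,4,5,6,8,9,10,11}  [accepting]
end set {1,2,3,4,5,6,8,9,10,11} — state 1 in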